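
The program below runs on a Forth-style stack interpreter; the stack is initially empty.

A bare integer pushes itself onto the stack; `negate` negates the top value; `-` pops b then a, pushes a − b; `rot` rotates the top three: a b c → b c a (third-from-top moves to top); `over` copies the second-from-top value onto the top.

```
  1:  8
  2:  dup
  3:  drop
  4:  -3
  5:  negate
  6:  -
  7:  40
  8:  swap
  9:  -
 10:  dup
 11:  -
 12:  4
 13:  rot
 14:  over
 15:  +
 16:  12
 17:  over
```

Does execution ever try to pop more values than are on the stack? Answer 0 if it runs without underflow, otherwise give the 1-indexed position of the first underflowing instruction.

8      → [8]
dup    → [8, 8]
drop   → [8]
-3     → [8, -3]
negate → [8, 3]
-      → [5]
40     → [5, 40]
swap   → [40, 5]
-      → [35]
dup    → [35, 35]
-      → [0]
4      → [0, 4]
rot  — needs 3 operands, stack has 2 → underflow

13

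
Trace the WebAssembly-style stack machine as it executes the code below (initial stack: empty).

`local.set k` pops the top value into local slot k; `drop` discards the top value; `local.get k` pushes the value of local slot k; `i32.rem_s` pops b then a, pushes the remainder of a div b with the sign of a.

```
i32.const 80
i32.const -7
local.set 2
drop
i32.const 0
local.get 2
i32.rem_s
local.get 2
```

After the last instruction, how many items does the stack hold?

i32.const 80  80
i32.const -7  80 -7
local.set 2   80
drop          (empty)
i32.const 0   0
local.get 2   0 -7
i32.rem_s     0
local.get 2   0 -7

2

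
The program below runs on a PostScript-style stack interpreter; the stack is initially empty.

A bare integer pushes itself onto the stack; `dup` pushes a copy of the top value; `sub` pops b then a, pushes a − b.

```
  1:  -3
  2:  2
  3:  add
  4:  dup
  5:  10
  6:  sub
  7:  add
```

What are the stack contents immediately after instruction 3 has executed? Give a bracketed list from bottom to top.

-3  → [-3]
2   → [-3, 2]
add → [-1]

[-1]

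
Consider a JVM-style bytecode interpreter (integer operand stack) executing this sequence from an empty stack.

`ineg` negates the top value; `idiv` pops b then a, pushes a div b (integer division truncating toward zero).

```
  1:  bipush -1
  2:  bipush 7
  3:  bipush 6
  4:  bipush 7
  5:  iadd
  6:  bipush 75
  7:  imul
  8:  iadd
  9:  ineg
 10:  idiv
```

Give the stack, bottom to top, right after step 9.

bipush -1 -> -1
bipush 7  -> -1 7
bipush 6  -> -1 7 6
bipush 7  -> -1 7 6 7
iadd      -> -1 7 13
bipush 75 -> -1 7 13 75
imul      -> -1 7 975
iadd      -> -1 982
ineg      -> -1 -982

[-1, -982]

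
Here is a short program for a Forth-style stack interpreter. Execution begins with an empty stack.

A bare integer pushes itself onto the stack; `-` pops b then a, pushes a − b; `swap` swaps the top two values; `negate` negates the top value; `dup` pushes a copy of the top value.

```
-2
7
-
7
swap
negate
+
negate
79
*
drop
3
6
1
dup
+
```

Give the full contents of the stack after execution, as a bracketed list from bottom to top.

[3, 6, 2]

-2     -> [-2]
7      -> [-2, 7]
-      -> [-9]
7      -> [-9, 7]
swap   -> [7, -9]
negate -> [7, 9]
+      -> [16]
negate -> [-16]
79     -> [-16, 79]
*      -> [-1264]
drop   -> []
3      -> [3]
6      -> [3, 6]
1      -> [3, 6, 1]
dup    -> [3, 6, 1, 1]
+      -> [3, 6, 2]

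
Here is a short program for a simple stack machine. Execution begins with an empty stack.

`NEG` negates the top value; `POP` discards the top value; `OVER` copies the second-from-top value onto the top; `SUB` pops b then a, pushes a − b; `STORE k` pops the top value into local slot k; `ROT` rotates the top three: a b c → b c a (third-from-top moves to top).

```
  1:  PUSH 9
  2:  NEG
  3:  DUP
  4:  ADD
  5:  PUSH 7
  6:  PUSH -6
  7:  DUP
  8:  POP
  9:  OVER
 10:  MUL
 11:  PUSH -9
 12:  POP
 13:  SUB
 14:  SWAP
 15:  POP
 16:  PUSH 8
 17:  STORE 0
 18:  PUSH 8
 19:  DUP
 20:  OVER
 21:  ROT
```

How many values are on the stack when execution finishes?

PUSH 9   9
NEG      -9
DUP      -9 -9
ADD      -18
PUSH 7   -18 7
PUSH -6  -18 7 -6
DUP      -18 7 -6 -6
POP      -18 7 -6
OVER     -18 7 -6 7
MUL      -18 7 -42
PUSH -9  -18 7 -42 -9
POP      -18 7 -42
SUB      -18 49
SWAP     49 -18
POP      49
PUSH 8   49 8
STORE 0  49
PUSH 8   49 8
DUP      49 8 8
OVER     49 8 8 8
ROT      49 8 8 8

4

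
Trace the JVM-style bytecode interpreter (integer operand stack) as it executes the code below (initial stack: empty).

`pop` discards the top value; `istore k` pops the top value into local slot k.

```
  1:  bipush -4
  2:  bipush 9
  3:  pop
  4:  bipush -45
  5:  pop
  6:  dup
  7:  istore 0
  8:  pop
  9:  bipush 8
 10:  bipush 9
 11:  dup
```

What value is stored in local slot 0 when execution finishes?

-4

bipush -4  : [-4]
bipush 9   : [-4, 9]
pop        : [-4]
bipush -45 : [-4, -45]
pop        : [-4]
dup        : [-4, -4]
istore 0   : [-4]
pop        : []
bipush 8   : [8]
bipush 9   : [8, 9]
dup        : [8, 9, 9]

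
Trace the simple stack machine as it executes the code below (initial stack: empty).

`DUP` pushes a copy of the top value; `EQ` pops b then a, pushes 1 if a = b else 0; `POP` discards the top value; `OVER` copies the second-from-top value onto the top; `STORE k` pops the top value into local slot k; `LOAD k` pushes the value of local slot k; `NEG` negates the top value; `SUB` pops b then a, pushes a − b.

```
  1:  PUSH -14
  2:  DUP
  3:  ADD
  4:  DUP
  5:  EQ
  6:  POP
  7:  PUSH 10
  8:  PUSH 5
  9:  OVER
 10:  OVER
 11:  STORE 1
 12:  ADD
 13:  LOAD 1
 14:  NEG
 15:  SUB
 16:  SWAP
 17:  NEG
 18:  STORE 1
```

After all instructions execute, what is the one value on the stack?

PUSH -14 -> [-14]
DUP      -> [-14, -14]
ADD      -> [-28]
DUP      -> [-28, -28]
EQ       -> [1]
POP      -> []
PUSH 10  -> [10]
PUSH 5   -> [10, 5]
OVER     -> [10, 5, 10]
OVER     -> [10, 5, 10, 5]
STORE 1  -> [10, 5, 10]
ADD      -> [10, 15]
LOAD 1   -> [10, 15, 5]
NEG      -> [10, 15, -5]
SUB      -> [10, 20]
SWAP     -> [20, 10]
NEG      -> [20, -10]
STORE 1  -> [20]

20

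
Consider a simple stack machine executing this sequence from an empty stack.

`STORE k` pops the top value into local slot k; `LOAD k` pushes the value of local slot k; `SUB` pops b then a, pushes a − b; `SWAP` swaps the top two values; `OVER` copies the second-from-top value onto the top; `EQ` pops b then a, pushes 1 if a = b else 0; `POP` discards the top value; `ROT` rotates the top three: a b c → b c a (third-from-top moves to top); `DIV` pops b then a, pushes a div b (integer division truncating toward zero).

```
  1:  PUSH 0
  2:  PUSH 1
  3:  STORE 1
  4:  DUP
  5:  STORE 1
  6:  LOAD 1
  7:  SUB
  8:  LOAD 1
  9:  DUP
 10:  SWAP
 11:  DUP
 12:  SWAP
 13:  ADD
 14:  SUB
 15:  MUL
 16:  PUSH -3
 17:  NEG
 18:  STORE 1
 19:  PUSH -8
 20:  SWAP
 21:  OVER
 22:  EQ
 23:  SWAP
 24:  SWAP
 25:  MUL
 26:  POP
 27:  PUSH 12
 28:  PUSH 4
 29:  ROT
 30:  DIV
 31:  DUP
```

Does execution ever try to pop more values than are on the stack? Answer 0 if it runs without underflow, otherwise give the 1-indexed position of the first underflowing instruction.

PUSH 0  → [0]
PUSH 1  → [0, 1]
STORE 1 → [0]
DUP     → [0, 0]
STORE 1 → [0]
LOAD 1  → [0, 0]
SUB     → [0]
LOAD 1  → [0, 0]
DUP     → [0, 0, 0]
SWAP    → [0, 0, 0]
DUP     → [0, 0, 0, 0]
SWAP    → [0, 0, 0, 0]
ADD     → [0, 0, 0]
SUB     → [0, 0]
MUL     → [0]
PUSH -3 → [0, -3]
NEG     → [0, 3]
STORE 1 → [0]
PUSH -8 → [0, -8]
SWAP    → [-8, 0]
OVER    → [-8, 0, -8]
EQ      → [-8, 0]
SWAP    → [0, -8]
SWAP    → [-8, 0]
MUL     → [0]
POP     → []
PUSH 12 → [12]
PUSH 4  → [12, 4]
ROT  — needs 3 operands, stack has 2 → underflow

29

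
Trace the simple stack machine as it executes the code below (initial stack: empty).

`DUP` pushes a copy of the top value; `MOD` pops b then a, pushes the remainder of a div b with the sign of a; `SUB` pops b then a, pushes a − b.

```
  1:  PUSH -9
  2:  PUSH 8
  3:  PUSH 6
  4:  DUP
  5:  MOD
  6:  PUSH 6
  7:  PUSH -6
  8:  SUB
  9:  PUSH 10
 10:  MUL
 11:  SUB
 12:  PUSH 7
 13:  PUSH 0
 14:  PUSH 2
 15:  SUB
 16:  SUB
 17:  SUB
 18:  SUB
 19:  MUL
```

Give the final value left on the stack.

-1233

PUSH -9 → -9
PUSH 8  → -9 8
PUSH 6  → -9 8 6
DUP     → -9 8 6 6
MOD     → -9 8 0
PUSH 6  → -9 8 0 6
PUSH -6 → -9 8 0 6 -6
SUB     → -9 8 0 12
PUSH 10 → -9 8 0 12 10
MUL     → -9 8 0 120
SUB     → -9 8 -120
PUSH 7  → -9 8 -120 7
PUSH 0  → -9 8 -120 7 0
PUSH 2  → -9 8 -120 7 0 2
SUB     → -9 8 -120 7 -2
SUB     → -9 8 -120 9
SUB     → -9 8 -129
SUB     → -9 137
MUL     → -1233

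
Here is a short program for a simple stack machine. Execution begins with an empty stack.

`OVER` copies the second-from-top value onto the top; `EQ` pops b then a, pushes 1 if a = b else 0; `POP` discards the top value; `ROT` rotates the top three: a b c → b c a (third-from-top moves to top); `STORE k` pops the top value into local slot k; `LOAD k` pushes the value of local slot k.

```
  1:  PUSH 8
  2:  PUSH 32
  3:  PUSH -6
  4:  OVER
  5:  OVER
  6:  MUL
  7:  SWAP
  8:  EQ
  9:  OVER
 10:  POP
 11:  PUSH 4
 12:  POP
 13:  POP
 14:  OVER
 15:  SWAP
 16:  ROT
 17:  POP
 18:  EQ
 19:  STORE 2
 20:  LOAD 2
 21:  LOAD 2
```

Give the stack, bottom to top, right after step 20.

[0]

PUSH 8   [8]
PUSH 32  [8, 32]
PUSH -6  [8, 32, -6]
OVER     [8, 32, -6, 32]
OVER     [8, 32, -6, 32, -6]
MUL      [8, 32, -6, -192]
SWAP     [8, 32, -192, -6]
EQ       [8, 32, 0]
OVER     [8, 32, 0, 32]
POP      [8, 32, 0]
PUSH 4   [8, 32, 0, 4]
POP      [8, 32, 0]
POP      [8, 32]
OVER     [8, 32, 8]
SWAP     [8, 8, 32]
ROT      [8, 32, 8]
POP      [8, 32]
EQ       [0]
STORE 2  []
LOAD 2   [0]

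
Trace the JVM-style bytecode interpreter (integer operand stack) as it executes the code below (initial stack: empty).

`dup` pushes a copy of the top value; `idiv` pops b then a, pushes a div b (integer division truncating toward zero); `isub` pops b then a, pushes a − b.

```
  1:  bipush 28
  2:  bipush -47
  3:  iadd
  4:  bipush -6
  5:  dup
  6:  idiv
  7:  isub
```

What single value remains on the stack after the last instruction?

bipush 28  -> [28]
bipush -47 -> [28, -47]
iadd       -> [-19]
bipush -6  -> [-19, -6]
dup        -> [-19, -6, -6]
idiv       -> [-19, 1]
isub       -> [-20]

-20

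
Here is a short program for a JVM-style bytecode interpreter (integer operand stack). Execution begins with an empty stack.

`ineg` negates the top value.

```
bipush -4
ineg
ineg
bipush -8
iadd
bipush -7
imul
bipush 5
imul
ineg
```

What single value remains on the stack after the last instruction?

-420

bipush -4 -> [-4]
ineg      -> [4]
ineg      -> [-4]
bipush -8 -> [-4, -8]
iadd      -> [-12]
bipush -7 -> [-12, -7]
imul      -> [84]
bipush 5  -> [84, 5]
imul      -> [420]
ineg      -> [-420]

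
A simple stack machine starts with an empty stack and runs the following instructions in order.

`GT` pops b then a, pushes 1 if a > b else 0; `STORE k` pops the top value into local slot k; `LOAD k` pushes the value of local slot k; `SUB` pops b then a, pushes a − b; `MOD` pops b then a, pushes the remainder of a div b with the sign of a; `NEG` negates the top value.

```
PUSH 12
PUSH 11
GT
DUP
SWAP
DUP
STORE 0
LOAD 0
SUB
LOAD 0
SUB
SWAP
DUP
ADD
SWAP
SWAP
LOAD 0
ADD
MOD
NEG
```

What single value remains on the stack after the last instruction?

PUSH 12 : [12]
PUSH 11 : [12, 11]
GT      : [1]
DUP     : [1, 1]
SWAP    : [1, 1]
DUP     : [1, 1, 1]
STORE 0 : [1, 1]
LOAD 0  : [1, 1, 1]
SUB     : [1, 0]
LOAD 0  : [1, 0, 1]
SUB     : [1, -1]
SWAP    : [-1, 1]
DUP     : [-1, 1, 1]
ADD     : [-1, 2]
SWAP    : [2, -1]
SWAP    : [-1, 2]
LOAD 0  : [-1, 2, 1]
ADD     : [-1, 3]
MOD     : [-1]
NEG     : [1]

1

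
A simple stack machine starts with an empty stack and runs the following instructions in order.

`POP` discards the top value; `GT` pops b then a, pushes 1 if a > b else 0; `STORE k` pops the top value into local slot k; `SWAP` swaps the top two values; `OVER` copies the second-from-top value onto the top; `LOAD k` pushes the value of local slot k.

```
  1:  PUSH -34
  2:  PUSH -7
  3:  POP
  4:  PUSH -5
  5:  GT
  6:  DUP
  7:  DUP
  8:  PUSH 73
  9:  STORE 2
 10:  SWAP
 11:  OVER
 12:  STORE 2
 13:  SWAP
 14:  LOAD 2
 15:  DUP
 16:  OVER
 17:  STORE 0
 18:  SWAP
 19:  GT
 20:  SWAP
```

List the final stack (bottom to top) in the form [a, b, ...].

[0, 0, 0, 0]

PUSH -34 : -34
PUSH -7  : -34 -7
POP      : -34
PUSH -5  : -34 -5
GT       : 0
DUP      : 0 0
DUP      : 0 0 0
PUSH 73  : 0 0 0 73
STORE 2  : 0 0 0
SWAP     : 0 0 0
OVER     : 0 0 0 0
STORE 2  : 0 0 0
SWAP     : 0 0 0
LOAD 2   : 0 0 0 0
DUP      : 0 0 0 0 0
OVER     : 0 0 0 0 0 0
STORE 0  : 0 0 0 0 0
SWAP     : 0 0 0 0 0
GT       : 0 0 0 0
SWAP     : 0 0 0 0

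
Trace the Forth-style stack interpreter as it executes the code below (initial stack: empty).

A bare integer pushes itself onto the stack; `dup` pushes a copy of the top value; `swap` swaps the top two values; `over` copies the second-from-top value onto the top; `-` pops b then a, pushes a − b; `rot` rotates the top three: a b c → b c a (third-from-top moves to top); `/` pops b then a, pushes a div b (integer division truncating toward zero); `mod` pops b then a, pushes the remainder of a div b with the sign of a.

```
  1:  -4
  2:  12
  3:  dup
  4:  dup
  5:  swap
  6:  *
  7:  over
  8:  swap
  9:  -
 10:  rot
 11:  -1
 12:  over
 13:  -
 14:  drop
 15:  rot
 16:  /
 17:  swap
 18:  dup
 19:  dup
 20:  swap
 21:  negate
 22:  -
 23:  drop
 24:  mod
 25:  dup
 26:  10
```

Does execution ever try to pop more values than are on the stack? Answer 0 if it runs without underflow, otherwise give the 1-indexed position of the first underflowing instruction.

0

-4      [-4]
12      [-4, 12]
dup     [-4, 12, 12]
dup     [-4, 12, 12, 12]
swap    [-4, 12, 12, 12]
*       [-4, 12, 144]
over    [-4, 12, 144, 12]
swap    [-4, 12, 12, 144]
-       [-4, 12, -132]
rot     [12, -132, -4]
-1      [12, -132, -4, -1]
over    [12, -132, -4, -1, -4]
-       [12, -132, -4, 3]
drop    [12, -132, -4]
rot     [-132, -4, 12]
/       [-132, 0]
swap    [0, -132]
dup     [0, -132, -132]
dup     [0, -132, -132, -132]
swap    [0, -132, -132, -132]
negate  [0, -132, -132, 132]
-       [0, -132, -264]
drop    [0, -132]
mod     [0]
dup     [0, 0]
10      [0, 0, 10]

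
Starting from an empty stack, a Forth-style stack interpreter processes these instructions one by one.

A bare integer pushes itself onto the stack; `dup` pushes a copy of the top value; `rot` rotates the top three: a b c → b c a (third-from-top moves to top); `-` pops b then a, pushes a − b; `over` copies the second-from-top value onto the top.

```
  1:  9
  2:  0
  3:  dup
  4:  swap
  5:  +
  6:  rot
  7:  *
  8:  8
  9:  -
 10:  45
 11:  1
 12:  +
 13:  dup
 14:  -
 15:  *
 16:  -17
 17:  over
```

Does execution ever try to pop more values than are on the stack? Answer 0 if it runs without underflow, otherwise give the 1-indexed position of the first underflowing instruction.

6

9    -> [9]
0    -> [9, 0]
dup  -> [9, 0, 0]
swap -> [9, 0, 0]
+    -> [9, 0]
rot  — needs 3 operands, stack has 2 → underflow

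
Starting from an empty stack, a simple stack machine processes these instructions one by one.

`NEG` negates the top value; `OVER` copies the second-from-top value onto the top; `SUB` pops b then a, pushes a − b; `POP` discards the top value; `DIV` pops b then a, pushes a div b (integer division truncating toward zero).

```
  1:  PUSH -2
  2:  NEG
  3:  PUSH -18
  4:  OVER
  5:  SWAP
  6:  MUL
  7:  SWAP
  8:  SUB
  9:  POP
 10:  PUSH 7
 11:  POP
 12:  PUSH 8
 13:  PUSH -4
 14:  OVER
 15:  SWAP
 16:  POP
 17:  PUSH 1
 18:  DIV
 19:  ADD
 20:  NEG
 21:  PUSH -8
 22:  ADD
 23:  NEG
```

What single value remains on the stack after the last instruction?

24

PUSH -2  : [-2]
NEG      : [2]
PUSH -18 : [2, -18]
OVER     : [2, -18, 2]
SWAP     : [2, 2, -18]
MUL      : [2, -36]
SWAP     : [-36, 2]
SUB      : [-38]
POP      : []
PUSH 7   : [7]
POP      : []
PUSH 8   : [8]
PUSH -4  : [8, -4]
OVER     : [8, -4, 8]
SWAP     : [8, 8, -4]
POP      : [8, 8]
PUSH 1   : [8, 8, 1]
DIV      : [8, 8]
ADD      : [16]
NEG      : [-16]
PUSH -8  : [-16, -8]
ADD      : [-24]
NEG      : [24]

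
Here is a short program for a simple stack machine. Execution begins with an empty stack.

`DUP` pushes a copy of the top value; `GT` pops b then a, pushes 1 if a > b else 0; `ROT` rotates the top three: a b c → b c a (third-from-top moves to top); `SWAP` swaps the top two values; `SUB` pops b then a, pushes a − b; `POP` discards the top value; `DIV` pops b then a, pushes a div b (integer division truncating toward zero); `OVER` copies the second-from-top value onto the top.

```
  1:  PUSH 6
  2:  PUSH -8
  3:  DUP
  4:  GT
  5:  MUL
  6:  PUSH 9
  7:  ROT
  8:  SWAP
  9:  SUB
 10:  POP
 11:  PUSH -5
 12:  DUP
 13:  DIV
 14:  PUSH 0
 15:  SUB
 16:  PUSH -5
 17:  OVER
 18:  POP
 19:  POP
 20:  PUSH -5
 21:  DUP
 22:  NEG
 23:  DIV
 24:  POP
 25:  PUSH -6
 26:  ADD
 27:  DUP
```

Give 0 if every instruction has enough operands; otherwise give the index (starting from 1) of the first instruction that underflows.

PUSH 6   [6]
PUSH -8  [6, -8]
DUP      [6, -8, -8]
GT       [6, 0]
MUL      [0]
PUSH 9   [0, 9]
ROT  — needs 3 operands, stack has 2 → underflow

7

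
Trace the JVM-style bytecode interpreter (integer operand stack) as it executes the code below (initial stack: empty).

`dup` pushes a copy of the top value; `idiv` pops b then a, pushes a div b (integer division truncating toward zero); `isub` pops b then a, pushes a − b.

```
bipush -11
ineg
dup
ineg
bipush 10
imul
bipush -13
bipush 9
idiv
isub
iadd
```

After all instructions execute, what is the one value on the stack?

-98

bipush -11 → -11
ineg       → 11
dup        → 11 11
ineg       → 11 -11
bipush 10  → 11 -11 10
imul       → 11 -110
bipush -13 → 11 -110 -13
bipush 9   → 11 -110 -13 9
idiv       → 11 -110 -1
isub       → 11 -109
iadd       → -98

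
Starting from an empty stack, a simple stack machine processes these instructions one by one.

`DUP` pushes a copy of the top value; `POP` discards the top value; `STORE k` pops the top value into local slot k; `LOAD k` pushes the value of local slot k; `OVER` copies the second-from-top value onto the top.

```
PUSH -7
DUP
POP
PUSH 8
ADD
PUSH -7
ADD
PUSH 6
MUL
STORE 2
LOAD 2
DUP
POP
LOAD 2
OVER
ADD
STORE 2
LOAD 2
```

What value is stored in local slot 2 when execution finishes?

-72

PUSH -7 → [-7]
DUP     → [-7, -7]
POP     → [-7]
PUSH 8  → [-7, 8]
ADD     → [1]
PUSH -7 → [1, -7]
ADD     → [-6]
PUSH 6  → [-6, 6]
MUL     → [-36]
STORE 2 → []
LOAD 2  → [-36]
DUP     → [-36, -36]
POP     → [-36]
LOAD 2  → [-36, -36]
OVER    → [-36, -36, -36]
ADD     → [-36, -72]
STORE 2 → [-36]
LOAD 2  → [-36, -72]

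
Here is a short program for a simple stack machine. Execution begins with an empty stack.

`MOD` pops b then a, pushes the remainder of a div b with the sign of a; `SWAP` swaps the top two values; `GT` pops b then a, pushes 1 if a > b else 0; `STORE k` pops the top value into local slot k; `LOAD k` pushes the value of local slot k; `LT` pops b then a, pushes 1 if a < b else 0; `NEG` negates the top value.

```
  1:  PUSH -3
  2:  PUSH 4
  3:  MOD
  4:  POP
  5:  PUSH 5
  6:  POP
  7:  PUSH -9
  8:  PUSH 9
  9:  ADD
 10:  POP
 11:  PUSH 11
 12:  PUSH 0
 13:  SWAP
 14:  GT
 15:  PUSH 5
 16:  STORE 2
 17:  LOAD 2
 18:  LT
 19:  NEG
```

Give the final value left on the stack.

PUSH -3 -> -3
PUSH 4  -> -3 4
MOD     -> -3
POP     -> (empty)
PUSH 5  -> 5
POP     -> (empty)
PUSH -9 -> -9
PUSH 9  -> -9 9
ADD     -> 0
POP     -> (empty)
PUSH 11 -> 11
PUSH 0  -> 11 0
SWAP    -> 0 11
GT      -> 0
PUSH 5  -> 0 5
STORE 2 -> 0
LOAD 2  -> 0 5
LT      -> 1
NEG     -> -1

-1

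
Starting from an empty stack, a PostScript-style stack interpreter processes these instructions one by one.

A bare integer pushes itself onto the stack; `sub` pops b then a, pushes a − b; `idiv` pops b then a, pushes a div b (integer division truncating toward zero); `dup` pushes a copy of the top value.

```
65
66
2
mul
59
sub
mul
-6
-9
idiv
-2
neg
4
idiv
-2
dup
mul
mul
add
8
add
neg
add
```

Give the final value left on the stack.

4737

65    [65]
66    [65, 66]
2     [65, 66, 2]
mul   [65, 132]
59    [65, 132, 59]
sub   [65, 73]
mul   [4745]
-6    [4745, -6]
-9    [4745, -6, -9]
idiv  [4745, 0]
-2    [4745, 0, -2]
neg   [4745, 0, 2]
4     [4745, 0, 2, 4]
idiv  [4745, 0, 0]
-2    [4745, 0, 0, -2]
dup   [4745, 0, 0, -2, -2]
mul   [4745, 0, 0, 4]
mul   [4745, 0, 0]
add   [4745, 0]
8     [4745, 0, 8]
add   [4745, 8]
neg   [4745, -8]
add   [4737]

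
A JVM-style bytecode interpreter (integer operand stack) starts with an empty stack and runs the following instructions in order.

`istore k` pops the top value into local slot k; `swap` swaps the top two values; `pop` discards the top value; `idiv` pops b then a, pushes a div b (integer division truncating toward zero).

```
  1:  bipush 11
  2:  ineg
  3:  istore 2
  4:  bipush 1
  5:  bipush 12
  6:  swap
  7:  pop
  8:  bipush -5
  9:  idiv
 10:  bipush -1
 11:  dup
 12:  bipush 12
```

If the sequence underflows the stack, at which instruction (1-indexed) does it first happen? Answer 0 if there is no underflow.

bipush 11 → 11
ineg      → -11
istore 2  → (empty)
bipush 1  → 1
bipush 12 → 1 12
swap      → 12 1
pop       → 12
bipush -5 → 12 -5
idiv      → -2
bipush -1 → -2 -1
dup       → -2 -1 -1
bipush 12 → -2 -1 -1 12

0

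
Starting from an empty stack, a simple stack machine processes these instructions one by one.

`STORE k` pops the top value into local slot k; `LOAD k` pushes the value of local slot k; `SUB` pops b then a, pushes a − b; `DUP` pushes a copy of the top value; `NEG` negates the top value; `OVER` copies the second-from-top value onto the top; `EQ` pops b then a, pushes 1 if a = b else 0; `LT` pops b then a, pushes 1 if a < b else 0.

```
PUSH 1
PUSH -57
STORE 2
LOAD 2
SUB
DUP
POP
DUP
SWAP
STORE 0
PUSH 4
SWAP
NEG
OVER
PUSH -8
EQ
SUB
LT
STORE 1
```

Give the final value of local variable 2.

-57

PUSH 1    [1]
PUSH -57  [1, -57]
STORE 2   [1]
LOAD 2    [1, -57]
SUB       [58]
DUP       [58, 58]
POP       [58]
DUP       [58, 58]
SWAP      [58, 58]
STORE 0   [58]
PUSH 4    [58, 4]
SWAP      [4, 58]
NEG       [4, -58]
OVER      [4, -58, 4]
PUSH -8   [4, -58, 4, -8]
EQ        [4, -58, 0]
SUB       [4, -58]
LT        [0]
STORE 1   []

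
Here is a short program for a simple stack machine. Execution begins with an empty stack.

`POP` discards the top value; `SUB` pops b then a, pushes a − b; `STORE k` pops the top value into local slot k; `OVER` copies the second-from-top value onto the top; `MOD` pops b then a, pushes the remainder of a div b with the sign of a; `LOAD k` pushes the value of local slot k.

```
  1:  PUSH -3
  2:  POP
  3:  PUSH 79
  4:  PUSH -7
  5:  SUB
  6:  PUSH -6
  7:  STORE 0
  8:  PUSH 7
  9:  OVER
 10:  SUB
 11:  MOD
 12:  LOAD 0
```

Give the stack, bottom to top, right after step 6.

[86, -6]

PUSH -3 : -3
POP     : (empty)
PUSH 79 : 79
PUSH -7 : 79 -7
SUB     : 86
PUSH -6 : 86 -6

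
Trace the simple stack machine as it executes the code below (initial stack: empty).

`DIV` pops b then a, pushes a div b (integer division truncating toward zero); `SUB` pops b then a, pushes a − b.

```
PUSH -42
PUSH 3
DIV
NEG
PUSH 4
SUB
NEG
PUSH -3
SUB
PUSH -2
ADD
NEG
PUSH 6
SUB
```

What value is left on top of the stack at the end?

PUSH -42 → [-42]
PUSH 3   → [-42, 3]
DIV      → [-14]
NEG      → [14]
PUSH 4   → [14, 4]
SUB      → [10]
NEG      → [-10]
PUSH -3  → [-10, -3]
SUB      → [-7]
PUSH -2  → [-7, -2]
ADD      → [-9]
NEG      → [9]
PUSH 6   → [9, 6]
SUB      → [3]

3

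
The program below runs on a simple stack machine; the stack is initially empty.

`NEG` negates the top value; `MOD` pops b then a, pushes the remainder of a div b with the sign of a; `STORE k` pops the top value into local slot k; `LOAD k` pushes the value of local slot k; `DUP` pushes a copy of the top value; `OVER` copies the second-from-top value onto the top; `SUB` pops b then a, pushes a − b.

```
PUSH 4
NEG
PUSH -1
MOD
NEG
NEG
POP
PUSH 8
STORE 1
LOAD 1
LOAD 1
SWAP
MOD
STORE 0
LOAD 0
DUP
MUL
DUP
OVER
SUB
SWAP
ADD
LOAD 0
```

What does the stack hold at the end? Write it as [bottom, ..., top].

PUSH 4  -> [4]
NEG     -> [-4]
PUSH -1 -> [-4, -1]
MOD     -> [0]
NEG     -> [0]
NEG     -> [0]
POP     -> []
PUSH 8  -> [8]
STORE 1 -> []
LOAD 1  -> [8]
LOAD 1  -> [8, 8]
SWAP    -> [8, 8]
MOD     -> [0]
STORE 0 -> []
LOAD 0  -> [0]
DUP     -> [0, 0]
MUL     -> [0]
DUP     -> [0, 0]
OVER    -> [0, 0, 0]
SUB     -> [0, 0]
SWAP    -> [0, 0]
ADD     -> [0]
LOAD 0  -> [0, 0]

[0, 0]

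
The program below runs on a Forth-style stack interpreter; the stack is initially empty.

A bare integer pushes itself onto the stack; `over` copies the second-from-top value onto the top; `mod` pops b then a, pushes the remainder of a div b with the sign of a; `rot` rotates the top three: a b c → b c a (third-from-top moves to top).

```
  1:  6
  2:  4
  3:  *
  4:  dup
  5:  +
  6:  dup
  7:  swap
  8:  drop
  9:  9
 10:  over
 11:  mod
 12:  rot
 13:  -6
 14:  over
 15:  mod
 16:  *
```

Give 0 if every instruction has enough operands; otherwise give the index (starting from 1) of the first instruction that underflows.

12

6    → 6
4    → 6 4
*    → 24
dup  → 24 24
+    → 48
dup  → 48 48
swap → 48 48
drop → 48
9    → 48 9
over → 48 9 48
mod  → 48 9
rot  — needs 3 operands, stack has 2 → underflow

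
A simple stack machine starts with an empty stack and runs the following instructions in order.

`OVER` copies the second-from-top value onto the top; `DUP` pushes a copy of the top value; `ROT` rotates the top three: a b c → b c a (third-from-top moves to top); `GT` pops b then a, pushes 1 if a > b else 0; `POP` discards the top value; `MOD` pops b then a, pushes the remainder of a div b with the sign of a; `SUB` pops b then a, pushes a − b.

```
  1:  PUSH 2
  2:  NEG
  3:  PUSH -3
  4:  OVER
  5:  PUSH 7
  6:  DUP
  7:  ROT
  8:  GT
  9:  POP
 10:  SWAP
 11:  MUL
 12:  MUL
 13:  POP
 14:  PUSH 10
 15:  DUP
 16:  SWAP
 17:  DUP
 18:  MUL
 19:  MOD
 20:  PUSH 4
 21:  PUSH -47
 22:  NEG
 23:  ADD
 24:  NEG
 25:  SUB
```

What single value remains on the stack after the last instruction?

61

PUSH 2    2
NEG       -2
PUSH -3   -2 -3
OVER      -2 -3 -2
PUSH 7    -2 -3 -2 7
DUP       -2 -3 -2 7 7
ROT       -2 -3 7 7 -2
GT        -2 -3 7 1
POP       -2 -3 7
SWAP      -2 7 -3
MUL       -2 -21
MUL       42
POP       (empty)
PUSH 10   10
DUP       10 10
SWAP      10 10
DUP       10 10 10
MUL       10 100
MOD       10
PUSH 4    10 4
PUSH -47  10 4 -47
NEG       10 4 47
ADD       10 51
NEG       10 -51
SUB       61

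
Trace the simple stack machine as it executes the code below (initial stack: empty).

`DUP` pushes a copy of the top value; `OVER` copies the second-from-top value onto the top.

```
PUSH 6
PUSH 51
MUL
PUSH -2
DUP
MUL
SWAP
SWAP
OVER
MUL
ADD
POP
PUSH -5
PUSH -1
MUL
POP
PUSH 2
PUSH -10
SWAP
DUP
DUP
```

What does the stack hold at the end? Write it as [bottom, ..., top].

[-10, 2, 2, 2]

PUSH 6   : [6]
PUSH 51  : [6, 51]
MUL      : [306]
PUSH -2  : [306, -2]
DUP      : [306, -2, -2]
MUL      : [306, 4]
SWAP     : [4, 306]
SWAP     : [306, 4]
OVER     : [306, 4, 306]
MUL      : [306, 1224]
ADD      : [1530]
POP      : []
PUSH -5  : [-5]
PUSH -1  : [-5, -1]
MUL      : [5]
POP      : []
PUSH 2   : [2]
PUSH -10 : [2, -10]
SWAP     : [-10, 2]
DUP      : [-10, 2, 2]
DUP      : [-10, 2, 2, 2]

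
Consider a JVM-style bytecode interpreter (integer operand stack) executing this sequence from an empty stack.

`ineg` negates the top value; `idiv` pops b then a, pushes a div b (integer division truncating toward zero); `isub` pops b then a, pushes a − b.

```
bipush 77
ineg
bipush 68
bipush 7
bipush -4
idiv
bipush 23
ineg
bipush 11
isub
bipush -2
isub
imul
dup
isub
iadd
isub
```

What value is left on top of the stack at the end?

-145

bipush 77 → 77
ineg      → -77
bipush 68 → -77 68
bipush 7  → -77 68 7
bipush -4 → -77 68 7 -4
idiv      → -77 68 -1
bipush 23 → -77 68 -1 23
ineg      → -77 68 -1 -23
bipush 11 → -77 68 -1 -23 11
isub      → -77 68 -1 -34
bipush -2 → -77 68 -1 -34 -2
isub      → -77 68 -1 -32
imul      → -77 68 32
dup       → -77 68 32 32
isub      → -77 68 0
iadd      → -77 68
isub      → -145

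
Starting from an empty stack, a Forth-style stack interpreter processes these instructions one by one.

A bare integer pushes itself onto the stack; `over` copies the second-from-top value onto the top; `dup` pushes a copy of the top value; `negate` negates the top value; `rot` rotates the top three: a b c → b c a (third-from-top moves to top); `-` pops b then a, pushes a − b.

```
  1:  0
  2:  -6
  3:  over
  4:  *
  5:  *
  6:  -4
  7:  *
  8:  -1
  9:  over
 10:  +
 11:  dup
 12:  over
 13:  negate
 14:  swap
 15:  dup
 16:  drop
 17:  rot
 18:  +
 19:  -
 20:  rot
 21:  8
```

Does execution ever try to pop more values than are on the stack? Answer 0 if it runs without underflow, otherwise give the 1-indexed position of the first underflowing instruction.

20

0      -> 0
-6     -> 0 -6
over   -> 0 -6 0
*      -> 0 0
*      -> 0
-4     -> 0 -4
*      -> 0
-1     -> 0 -1
over   -> 0 -1 0
+      -> 0 -1
dup    -> 0 -1 -1
over   -> 0 -1 -1 -1
negate -> 0 -1 -1 1
swap   -> 0 -1 1 -1
dup    -> 0 -1 1 -1 -1
drop   -> 0 -1 1 -1
rot    -> 0 1 -1 -1
+      -> 0 1 -2
-      -> 0 3
rot  — needs 3 operands, stack has 2 → underflow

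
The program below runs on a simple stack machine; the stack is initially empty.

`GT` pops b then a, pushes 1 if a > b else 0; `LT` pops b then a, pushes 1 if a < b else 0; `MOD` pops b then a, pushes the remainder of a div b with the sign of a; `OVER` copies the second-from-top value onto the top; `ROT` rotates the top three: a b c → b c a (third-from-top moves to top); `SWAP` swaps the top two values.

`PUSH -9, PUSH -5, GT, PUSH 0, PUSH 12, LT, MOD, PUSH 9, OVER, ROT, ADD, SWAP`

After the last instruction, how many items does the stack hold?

PUSH -9 → -9
PUSH -5 → -9 -5
GT      → 0
PUSH 0  → 0 0
PUSH 12 → 0 0 12
LT      → 0 1
MOD     → 0
PUSH 9  → 0 9
OVER    → 0 9 0
ROT     → 9 0 0
ADD     → 9 0
SWAP    → 0 9

2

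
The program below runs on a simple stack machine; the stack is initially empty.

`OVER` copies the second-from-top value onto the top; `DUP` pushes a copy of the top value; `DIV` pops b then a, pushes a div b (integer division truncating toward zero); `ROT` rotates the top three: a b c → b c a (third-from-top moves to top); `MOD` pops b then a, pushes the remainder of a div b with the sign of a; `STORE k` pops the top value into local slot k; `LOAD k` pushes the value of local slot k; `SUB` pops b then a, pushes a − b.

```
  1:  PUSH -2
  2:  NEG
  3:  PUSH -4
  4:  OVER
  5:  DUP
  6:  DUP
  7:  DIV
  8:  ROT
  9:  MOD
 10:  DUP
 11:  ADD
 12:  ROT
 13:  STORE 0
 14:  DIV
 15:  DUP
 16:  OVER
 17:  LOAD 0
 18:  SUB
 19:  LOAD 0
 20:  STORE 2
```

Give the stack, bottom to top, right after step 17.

[1, 1, 1, 2]

PUSH -2  [-2]
NEG      [2]
PUSH -4  [2, -4]
OVER     [2, -4, 2]
DUP      [2, -4, 2, 2]
DUP      [2, -4, 2, 2, 2]
DIV      [2, -4, 2, 1]
ROT      [2, 2, 1, -4]
MOD      [2, 2, 1]
DUP      [2, 2, 1, 1]
ADD      [2, 2, 2]
ROT      [2, 2, 2]
STORE 0  [2, 2]
DIV      [1]
DUP      [1, 1]
OVER     [1, 1, 1]
LOAD 0   [1, 1, 1, 2]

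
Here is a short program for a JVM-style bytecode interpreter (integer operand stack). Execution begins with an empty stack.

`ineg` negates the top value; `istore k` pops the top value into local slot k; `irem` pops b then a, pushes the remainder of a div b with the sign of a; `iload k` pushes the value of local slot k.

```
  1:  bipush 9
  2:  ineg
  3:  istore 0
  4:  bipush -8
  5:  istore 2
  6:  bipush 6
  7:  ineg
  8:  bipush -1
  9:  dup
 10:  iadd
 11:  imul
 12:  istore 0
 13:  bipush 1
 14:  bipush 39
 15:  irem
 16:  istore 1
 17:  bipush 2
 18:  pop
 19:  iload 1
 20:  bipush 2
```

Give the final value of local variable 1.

1

bipush 9   [9]
ineg       [-9]
istore 0   []
bipush -8  [-8]
istore 2   []
bipush 6   [6]
ineg       [-6]
bipush -1  [-6, -1]
dup        [-6, -1, -1]
iadd       [-6, -2]
imul       [12]
istore 0   []
bipush 1   [1]
bipush 39  [1, 39]
irem       [1]
istore 1   []
bipush 2   [2]
pop        []
iload 1    [1]
bipush 2   [1, 2]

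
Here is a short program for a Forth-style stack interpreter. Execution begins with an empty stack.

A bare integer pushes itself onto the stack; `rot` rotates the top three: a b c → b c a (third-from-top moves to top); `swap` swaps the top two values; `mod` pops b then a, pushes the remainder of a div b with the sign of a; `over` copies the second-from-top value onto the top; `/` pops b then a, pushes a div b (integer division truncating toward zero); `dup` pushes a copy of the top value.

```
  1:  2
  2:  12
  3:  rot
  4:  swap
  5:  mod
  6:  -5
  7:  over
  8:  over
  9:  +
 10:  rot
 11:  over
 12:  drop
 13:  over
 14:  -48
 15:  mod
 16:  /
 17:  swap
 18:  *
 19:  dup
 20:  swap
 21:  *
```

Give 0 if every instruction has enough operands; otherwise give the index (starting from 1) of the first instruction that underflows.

2  → 2
12 → 2 12
rot  — needs 3 operands, stack has 2 → underflow

3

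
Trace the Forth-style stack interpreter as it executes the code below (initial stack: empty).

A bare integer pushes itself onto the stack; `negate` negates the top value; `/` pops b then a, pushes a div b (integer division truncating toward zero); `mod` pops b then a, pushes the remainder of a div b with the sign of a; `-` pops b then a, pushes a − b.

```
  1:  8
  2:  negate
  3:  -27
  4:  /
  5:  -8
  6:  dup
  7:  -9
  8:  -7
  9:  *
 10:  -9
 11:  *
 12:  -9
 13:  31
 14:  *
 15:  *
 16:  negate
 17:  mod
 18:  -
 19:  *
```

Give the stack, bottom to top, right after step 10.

[0, -8, -8, 63, -9]

8       [8]
negate  [-8]
-27     [-8, -27]
/       [0]
-8      [0, -8]
dup     [0, -8, -8]
-9      [0, -8, -8, -9]
-7      [0, -8, -8, -9, -7]
*       [0, -8, -8, 63]
-9      [0, -8, -8, 63, -9]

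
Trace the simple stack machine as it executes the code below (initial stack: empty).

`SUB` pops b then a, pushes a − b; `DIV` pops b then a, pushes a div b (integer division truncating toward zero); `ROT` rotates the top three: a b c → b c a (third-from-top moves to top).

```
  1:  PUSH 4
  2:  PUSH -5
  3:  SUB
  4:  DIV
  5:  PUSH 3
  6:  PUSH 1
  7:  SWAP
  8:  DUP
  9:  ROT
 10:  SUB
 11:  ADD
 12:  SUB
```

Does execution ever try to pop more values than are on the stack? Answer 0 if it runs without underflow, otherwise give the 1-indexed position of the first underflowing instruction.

4

PUSH 4   [4]
PUSH -5  [4, -5]
SUB      [9]
DIV  — needs 2 operands, stack has 1 → underflow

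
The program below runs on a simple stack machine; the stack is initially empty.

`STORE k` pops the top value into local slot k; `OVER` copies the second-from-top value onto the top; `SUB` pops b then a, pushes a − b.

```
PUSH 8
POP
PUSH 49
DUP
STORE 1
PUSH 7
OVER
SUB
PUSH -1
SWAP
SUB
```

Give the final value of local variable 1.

PUSH 8  -> 8
POP     -> (empty)
PUSH 49 -> 49
DUP     -> 49 49
STORE 1 -> 49
PUSH 7  -> 49 7
OVER    -> 49 7 49
SUB     -> 49 -42
PUSH -1 -> 49 -42 -1
SWAP    -> 49 -1 -42
SUB     -> 49 41

49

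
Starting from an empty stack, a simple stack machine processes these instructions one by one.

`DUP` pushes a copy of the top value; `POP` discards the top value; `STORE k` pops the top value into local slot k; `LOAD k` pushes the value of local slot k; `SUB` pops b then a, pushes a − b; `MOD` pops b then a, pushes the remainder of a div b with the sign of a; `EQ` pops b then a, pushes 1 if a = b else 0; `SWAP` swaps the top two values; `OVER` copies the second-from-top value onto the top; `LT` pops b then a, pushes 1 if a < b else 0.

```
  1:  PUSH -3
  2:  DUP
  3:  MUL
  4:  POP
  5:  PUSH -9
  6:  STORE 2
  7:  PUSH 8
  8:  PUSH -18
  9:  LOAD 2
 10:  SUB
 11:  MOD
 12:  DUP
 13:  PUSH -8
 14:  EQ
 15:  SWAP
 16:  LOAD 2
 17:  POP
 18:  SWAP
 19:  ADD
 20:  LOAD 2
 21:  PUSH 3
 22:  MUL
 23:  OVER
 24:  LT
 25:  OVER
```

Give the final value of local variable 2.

PUSH -3  -> [-3]
DUP      -> [-3, -3]
MUL      -> [9]
POP      -> []
PUSH -9  -> [-9]
STORE 2  -> []
PUSH 8   -> [8]
PUSH -18 -> [8, -18]
LOAD 2   -> [8, -18, -9]
SUB      -> [8, -9]
MOD      -> [8]
DUP      -> [8, 8]
PUSH -8  -> [8, 8, -8]
EQ       -> [8, 0]
SWAP     -> [0, 8]
LOAD 2   -> [0, 8, -9]
POP      -> [0, 8]
SWAP     -> [8, 0]
ADD      -> [8]
LOAD 2   -> [8, -9]
PUSH 3   -> [8, -9, 3]
MUL      -> [8, -27]
OVER     -> [8, -27, 8]
LT       -> [8, 1]
OVER     -> [8, 1, 8]

-9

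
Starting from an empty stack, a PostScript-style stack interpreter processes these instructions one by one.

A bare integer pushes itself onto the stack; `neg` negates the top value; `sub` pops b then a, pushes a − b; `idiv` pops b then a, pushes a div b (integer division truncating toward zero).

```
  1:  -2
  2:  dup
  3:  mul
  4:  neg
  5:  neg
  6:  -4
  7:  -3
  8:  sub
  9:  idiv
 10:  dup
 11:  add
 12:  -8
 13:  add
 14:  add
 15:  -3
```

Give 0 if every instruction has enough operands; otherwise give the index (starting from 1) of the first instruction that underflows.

14

-2    [-2]
dup   [-2, -2]
mul   [4]
neg   [-4]
neg   [4]
-4    [4, -4]
-3    [4, -4, -3]
sub   [4, -1]
idiv  [-4]
dup   [-4, -4]
add   [-8]
-8    [-8, -8]
add   [-16]
add  — needs 2 operands, stack has 1 → underflow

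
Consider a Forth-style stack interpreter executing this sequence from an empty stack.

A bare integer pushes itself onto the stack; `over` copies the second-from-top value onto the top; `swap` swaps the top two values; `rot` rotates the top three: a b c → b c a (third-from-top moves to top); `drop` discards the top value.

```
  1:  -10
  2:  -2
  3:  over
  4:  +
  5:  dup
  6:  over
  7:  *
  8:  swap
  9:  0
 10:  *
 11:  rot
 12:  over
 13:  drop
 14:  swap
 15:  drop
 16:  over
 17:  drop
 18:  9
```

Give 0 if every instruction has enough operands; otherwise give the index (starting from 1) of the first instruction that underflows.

0

-10  : -10
-2   : -10 -2
over : -10 -2 -10
+    : -10 -12
dup  : -10 -12 -12
over : -10 -12 -12 -12
*    : -10 -12 144
swap : -10 144 -12
0    : -10 144 -12 0
*    : -10 144 0
rot  : 144 0 -10
over : 144 0 -10 0
drop : 144 0 -10
swap : 144 -10 0
drop : 144 -10
over : 144 -10 144
drop : 144 -10
9    : 144 -10 9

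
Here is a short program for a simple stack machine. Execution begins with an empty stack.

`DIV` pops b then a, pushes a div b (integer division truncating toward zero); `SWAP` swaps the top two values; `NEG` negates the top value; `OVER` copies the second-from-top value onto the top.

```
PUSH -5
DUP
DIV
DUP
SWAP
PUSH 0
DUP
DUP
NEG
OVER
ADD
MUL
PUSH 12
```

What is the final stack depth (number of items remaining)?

PUSH -5 : -5
DUP     : -5 -5
DIV     : 1
DUP     : 1 1
SWAP    : 1 1
PUSH 0  : 1 1 0
DUP     : 1 1 0 0
DUP     : 1 1 0 0 0
NEG     : 1 1 0 0 0
OVER    : 1 1 0 0 0 0
ADD     : 1 1 0 0 0
MUL     : 1 1 0 0
PUSH 12 : 1 1 0 0 12

5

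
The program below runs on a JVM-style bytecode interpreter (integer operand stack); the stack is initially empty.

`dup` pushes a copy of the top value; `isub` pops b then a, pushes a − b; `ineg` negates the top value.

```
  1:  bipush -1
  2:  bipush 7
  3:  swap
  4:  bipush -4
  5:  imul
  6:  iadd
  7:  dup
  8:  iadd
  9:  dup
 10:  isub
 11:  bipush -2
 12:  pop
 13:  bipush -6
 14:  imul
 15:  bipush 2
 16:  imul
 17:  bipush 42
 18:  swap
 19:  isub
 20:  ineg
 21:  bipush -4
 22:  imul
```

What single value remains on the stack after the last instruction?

168

bipush -1 : [-1]
bipush 7  : [-1, 7]
swap      : [7, -1]
bipush -4 : [7, -1, -4]
imul      : [7, 4]
iadd      : [11]
dup       : [11, 11]
iadd      : [22]
dup       : [22, 22]
isub      : [0]
bipush -2 : [0, -2]
pop       : [0]
bipush -6 : [0, -6]
imul      : [0]
bipush 2  : [0, 2]
imul      : [0]
bipush 42 : [0, 42]
swap      : [42, 0]
isub      : [42]
ineg      : [-42]
bipush -4 : [-42, -4]
imul      : [168]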